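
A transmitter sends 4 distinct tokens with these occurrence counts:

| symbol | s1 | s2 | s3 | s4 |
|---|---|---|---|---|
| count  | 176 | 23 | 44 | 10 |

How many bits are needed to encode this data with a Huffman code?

Greedily combine the two least-frequent nodes:
s4(10) + s2(23) → 33
33 + s3(44) → 77
77 + s1(176) → 253
Total encoded bits = sum of merged weights = 33 + 77 + 253 = 363.

363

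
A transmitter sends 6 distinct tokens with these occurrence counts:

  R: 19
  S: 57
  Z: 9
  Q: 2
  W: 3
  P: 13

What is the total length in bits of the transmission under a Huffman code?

Merge the two smallest weights repeatedly:
Q(2) + W(3) → 5
5 + Z(9) → 14
P(13) + 14 → 27
R(19) + 27 → 46
46 + S(57) → 103
Each symbol's bit-cost is frequency × depth; summing gives 195 bits (equivalently 5 + 14 + 27 + 46 + 103).

195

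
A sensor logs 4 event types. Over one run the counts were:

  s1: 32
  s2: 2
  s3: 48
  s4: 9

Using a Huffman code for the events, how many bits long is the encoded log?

Merge the two smallest weights repeatedly:
combine s2(2), s4(9) → 11
combine 11, s1(32) → 43
combine 43, s3(48) → 91
The encoded length is the sum of every internal node's weight: 11 + 43 + 91 = 145 bits.

145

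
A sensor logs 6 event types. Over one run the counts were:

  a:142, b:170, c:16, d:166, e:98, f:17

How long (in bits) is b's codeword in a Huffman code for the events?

2

Repeatedly merge the two smallest:
merge c(16) and f(17): 33
merge 33 and e(98): 131
merge 131 and a(142): 273
merge d(166) and b(170): 336
merge 273 and 336: 609
b's leaf is at depth 2, giving a 2-bit codeword.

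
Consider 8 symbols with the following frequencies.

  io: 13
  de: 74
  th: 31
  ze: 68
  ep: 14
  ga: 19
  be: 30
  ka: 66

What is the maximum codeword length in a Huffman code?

5

Merge the two lowest-weight nodes at each step:
io(13) + ep(14) → 27
ga(19) + 27 → 46
be(30) + th(31) → 61
46 + 61 → 107
ka(66) + ze(68) → 134
de(74) + 107 → 181
134 + 181 → 315
The rarest symbols sit at the bottom; the longest codeword is 5 bits.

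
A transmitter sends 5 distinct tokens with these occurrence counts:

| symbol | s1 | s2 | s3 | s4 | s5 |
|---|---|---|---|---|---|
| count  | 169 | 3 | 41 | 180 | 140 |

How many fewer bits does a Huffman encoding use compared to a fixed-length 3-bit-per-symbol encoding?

Fixed-length: 3 bits × 533 symbols = 1599 bits.
Huffman merges:
combine s2(3), s3(41) → 44
combine 44, s5(140) → 184
combine s1(169), s4(180) → 349
combine 184, 349 → 533
Huffman total = 44 + 184 + 349 + 533 = 1110 bits.
Saving = 1599 − 1110 = 489 bits.

489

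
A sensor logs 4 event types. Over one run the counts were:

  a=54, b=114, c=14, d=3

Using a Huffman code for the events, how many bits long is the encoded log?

273

Build the Huffman tree bottom-up:
d(3) + c(14) → 17
17 + a(54) → 71
71 + b(114) → 185
Each symbol's bit-cost is frequency × depth; summing gives 273 bits (equivalently 17 + 71 + 185).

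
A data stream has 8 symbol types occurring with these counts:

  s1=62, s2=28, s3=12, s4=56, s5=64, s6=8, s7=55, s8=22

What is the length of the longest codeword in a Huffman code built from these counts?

5

Merge the two lowest-weight nodes at each step:
s6(8) + s3(12) → 20
20 + s8(22) → 42
s2(28) + 42 → 70
s7(55) + s4(56) → 111
s1(62) + s5(64) → 126
70 + 111 → 181
126 + 181 → 307
The first pair merged (s6, s3) ends up deepest, at depth 5.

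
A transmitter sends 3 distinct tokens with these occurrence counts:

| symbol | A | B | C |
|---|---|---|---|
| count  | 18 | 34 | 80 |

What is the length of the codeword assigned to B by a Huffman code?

2

Build the tree from the bottom:
merge A(18) and B(34): 52
merge 52 and C(80): 132
B sits 2 levels below the root, so its codeword is 2 bits.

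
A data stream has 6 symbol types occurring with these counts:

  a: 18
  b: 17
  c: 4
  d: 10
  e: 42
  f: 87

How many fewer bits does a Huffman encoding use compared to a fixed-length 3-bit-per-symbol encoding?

171

Fixed-length: 3 bits × 178 symbols = 534 bits.
Huffman merges:
c(4) + d(10) → 14
14 + b(17) → 31
a(18) + 31 → 49
e(42) + 49 → 91
f(87) + 91 → 178
Huffman total = 14 + 31 + 49 + 91 + 178 = 363 bits.
Saving = 534 − 363 = 171 bits.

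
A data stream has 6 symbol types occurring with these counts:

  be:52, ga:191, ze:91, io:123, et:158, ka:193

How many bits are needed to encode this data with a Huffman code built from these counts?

2025

Merge the two smallest weights repeatedly:
combine be(52), ze(91) → 143
combine io(123), 143 → 266
combine et(158), ga(191) → 349
combine ka(193), 266 → 459
combine 349, 459 → 808
The encoded length is the sum of every internal node's weight: 143 + 266 + 349 + 459 + 808 = 2025 bits.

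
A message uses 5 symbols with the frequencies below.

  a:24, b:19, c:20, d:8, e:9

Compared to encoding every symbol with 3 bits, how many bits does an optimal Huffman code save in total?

63

Fixed-length: 3 bits × 80 symbols = 240 bits.
Huffman merges:
d(8) + e(9) → 17
17 + b(19) → 36
c(20) + a(24) → 44
36 + 44 → 80
Huffman total = 17 + 36 + 44 + 80 = 177 bits.
Saving = 240 − 177 = 63 bits.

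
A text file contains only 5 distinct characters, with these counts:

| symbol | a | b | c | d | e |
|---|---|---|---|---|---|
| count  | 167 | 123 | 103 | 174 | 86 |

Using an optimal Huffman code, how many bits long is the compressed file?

1495

Greedily combine the two least-frequent nodes:
e(86) + c(103) → 189
b(123) + a(167) → 290
d(174) + 189 → 363
290 + 363 → 653
Each symbol's bit-cost is frequency × depth; summing gives 1495 bits (equivalently 189 + 290 + 363 + 653).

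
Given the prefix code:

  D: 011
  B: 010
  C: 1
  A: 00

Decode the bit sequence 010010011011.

Read left to right; each codeword is recognised as soon as it completes (prefix code):
  010→B | 010→B | 011→D | 011→D
Decoded message: BBDD

BBDD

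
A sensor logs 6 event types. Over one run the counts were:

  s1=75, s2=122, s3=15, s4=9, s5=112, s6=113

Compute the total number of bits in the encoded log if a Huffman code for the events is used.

Build the Huffman tree bottom-up:
combine s4(9), s3(15) → 24
combine 24, s1(75) → 99
combine 99, s5(112) → 211
combine s6(113), s2(122) → 235
combine 211, 235 → 446
Each symbol's bit-cost is frequency × depth; summing gives 1015 bits (equivalently 24 + 99 + 211 + 235 + 446).

1015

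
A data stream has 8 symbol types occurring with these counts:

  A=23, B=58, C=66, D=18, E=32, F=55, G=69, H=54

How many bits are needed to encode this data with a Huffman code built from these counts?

1097

Merge the two smallest weights repeatedly:
combine D(18), A(23) → 41
combine E(32), 41 → 73
combine H(54), F(55) → 109
combine B(58), C(66) → 124
combine G(69), 73 → 142
combine 109, 124 → 233
combine 142, 233 → 375
The encoded length is the sum of every internal node's weight: 41 + 73 + 109 + 124 + 142 + 233 + 375 = 1097 bits.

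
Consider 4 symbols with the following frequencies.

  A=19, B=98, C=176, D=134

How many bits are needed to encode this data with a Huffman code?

795

Greedily combine the two least-frequent nodes:
combine A(19), B(98) → 117
combine 117, D(134) → 251
combine C(176), 251 → 427
Each symbol's bit-cost is frequency × depth; summing gives 795 bits (equivalently 117 + 251 + 427).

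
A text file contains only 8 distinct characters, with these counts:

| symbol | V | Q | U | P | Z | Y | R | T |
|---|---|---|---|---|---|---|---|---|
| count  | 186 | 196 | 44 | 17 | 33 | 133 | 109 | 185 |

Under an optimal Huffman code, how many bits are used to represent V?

Repeatedly merge the two smallest:
P(17) + Z(33) → 50
U(44) + 50 → 94
94 + R(109) → 203
Y(133) + T(185) → 318
V(186) + Q(196) → 382
203 + 318 → 521
382 + 521 → 903
The subtree containing V is merged 2 times, so code length = 2.

2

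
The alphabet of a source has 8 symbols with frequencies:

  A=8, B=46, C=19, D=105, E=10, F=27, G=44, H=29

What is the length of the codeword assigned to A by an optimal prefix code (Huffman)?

Repeatedly merge the two smallest:
A(8) + E(10) → 18
18 + C(19) → 37
F(27) + H(29) → 56
37 + G(44) → 81
B(46) + 56 → 102
81 + 102 → 183
D(105) + 183 → 288
The subtree containing A is merged 5 times, so code length = 5.

5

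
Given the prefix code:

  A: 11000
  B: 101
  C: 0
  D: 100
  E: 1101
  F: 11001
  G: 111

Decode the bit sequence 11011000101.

Read left to right; each codeword is recognised as soon as it completes (prefix code):
  1101→E | 100→D | 0→C | 101→B
Decoded message: EDCB

EDCB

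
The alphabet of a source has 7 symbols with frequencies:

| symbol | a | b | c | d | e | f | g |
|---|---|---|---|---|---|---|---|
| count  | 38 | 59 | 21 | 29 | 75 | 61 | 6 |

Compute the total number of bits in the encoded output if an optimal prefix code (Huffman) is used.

755

Merge the two smallest weights repeatedly:
merge g(6) and c(21): 27
merge 27 and d(29): 56
merge a(38) and 56: 94
merge b(59) and f(61): 120
merge e(75) and 94: 169
merge 120 and 169: 289
Each symbol's bit-cost is frequency × depth; summing gives 755 bits (equivalently 27 + 56 + 94 + 120 + 169 + 289).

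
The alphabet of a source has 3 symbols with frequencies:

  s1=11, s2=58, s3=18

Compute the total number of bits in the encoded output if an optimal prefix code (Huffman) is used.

Greedily combine the two least-frequent nodes:
combine s1(11), s3(18) → 29
combine 29, s2(58) → 87
Total encoded bits = sum of merged weights = 29 + 87 = 116.

116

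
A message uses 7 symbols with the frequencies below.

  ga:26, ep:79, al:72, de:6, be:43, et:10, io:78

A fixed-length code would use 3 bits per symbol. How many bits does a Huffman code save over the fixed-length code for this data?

Fixed-length: 3 bits × 314 symbols = 942 bits.
Huffman merges:
de(6) + et(10) → 16
16 + ga(26) → 42
42 + be(43) → 85
al(72) + io(78) → 150
ep(79) + 85 → 164
150 + 164 → 314
Huffman total = 16 + 42 + 85 + 150 + 164 + 314 = 771 bits.
Saving = 942 − 771 = 171 bits.

171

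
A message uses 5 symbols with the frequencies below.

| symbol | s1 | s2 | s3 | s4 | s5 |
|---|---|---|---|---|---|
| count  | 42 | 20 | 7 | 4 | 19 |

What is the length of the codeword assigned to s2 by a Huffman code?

2

Huffman merges, smallest pair first:
combine s4(4), s3(7) → 11
combine 11, s5(19) → 30
combine s2(20), 30 → 50
combine s1(42), 50 → 92
The subtree containing s2 is merged 2 times, so code length = 2.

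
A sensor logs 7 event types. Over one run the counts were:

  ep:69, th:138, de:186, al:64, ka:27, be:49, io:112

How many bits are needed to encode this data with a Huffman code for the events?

Build the Huffman tree bottom-up:
ka(27) + be(49) → 76
al(64) + ep(69) → 133
76 + io(112) → 188
133 + th(138) → 271
de(186) + 188 → 374
271 + 374 → 645
The encoded length is the sum of every internal node's weight: 76 + 133 + 188 + 271 + 374 + 645 = 1687 bits.

1687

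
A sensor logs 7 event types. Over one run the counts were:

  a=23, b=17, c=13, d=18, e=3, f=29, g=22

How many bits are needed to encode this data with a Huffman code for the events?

Build the Huffman tree bottom-up:
combine e(3), c(13) → 16
combine 16, b(17) → 33
combine d(18), g(22) → 40
combine a(23), f(29) → 52
combine 33, 40 → 73
combine 52, 73 → 125
Total encoded bits = sum of merged weights = 16 + 33 + 40 + 52 + 73 + 125 = 339.

339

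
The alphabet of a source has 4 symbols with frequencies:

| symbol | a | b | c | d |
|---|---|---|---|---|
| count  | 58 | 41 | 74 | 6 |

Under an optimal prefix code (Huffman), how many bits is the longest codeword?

3

Merge the two lowest-weight nodes at each step:
d(6) + b(41) → 47
47 + a(58) → 105
c(74) + 105 → 179
Maximum depth reached is 3.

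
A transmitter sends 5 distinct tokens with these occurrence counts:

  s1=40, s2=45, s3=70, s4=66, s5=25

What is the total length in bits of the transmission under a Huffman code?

557

Greedily combine the two least-frequent nodes:
s5(25) + s1(40) → 65
s2(45) + 65 → 110
s4(66) + s3(70) → 136
110 + 136 → 246
The encoded length is the sum of every internal node's weight: 65 + 110 + 136 + 246 = 557 bits.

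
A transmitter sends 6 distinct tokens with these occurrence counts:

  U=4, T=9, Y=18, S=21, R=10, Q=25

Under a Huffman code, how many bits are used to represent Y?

2

Repeatedly merge the two smallest:
U(4) + T(9) → 13
R(10) + 13 → 23
Y(18) + S(21) → 39
23 + Q(25) → 48
39 + 48 → 87
Y's leaf is at depth 2, giving a 2-bit codeword.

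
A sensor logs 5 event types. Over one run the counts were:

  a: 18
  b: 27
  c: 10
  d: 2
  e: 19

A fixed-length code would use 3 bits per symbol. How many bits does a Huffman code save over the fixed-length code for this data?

Fixed-length: 3 bits × 76 symbols = 228 bits.
Huffman merges:
merge d(2) and c(10): 12
merge 12 and a(18): 30
merge e(19) and b(27): 46
merge 30 and 46: 76
Huffman total = 12 + 30 + 46 + 76 = 164 bits.
Saving = 228 − 164 = 64 bits.

64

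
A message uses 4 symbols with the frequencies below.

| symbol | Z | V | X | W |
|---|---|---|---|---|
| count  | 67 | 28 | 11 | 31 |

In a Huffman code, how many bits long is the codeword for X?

3

Build the tree from the bottom:
X(11) + V(28) → 39
W(31) + 39 → 70
Z(67) + 70 → 137
X's leaf is at depth 3, giving a 3-bit codeword.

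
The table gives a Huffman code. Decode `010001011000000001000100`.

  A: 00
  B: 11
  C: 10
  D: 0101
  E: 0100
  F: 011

EDCAAAEE

Read left to right; each codeword is recognised as soon as it completes (prefix code):
  0100→E | 0101→D | 10→C | 00→A | 00→A | 00→A | 0100→E | 0100→E
Decoded message: EDCAAAEE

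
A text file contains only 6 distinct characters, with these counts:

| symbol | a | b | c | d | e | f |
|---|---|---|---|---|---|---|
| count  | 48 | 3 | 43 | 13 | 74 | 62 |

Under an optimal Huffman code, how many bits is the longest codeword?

4

Merge the two lowest-weight nodes at each step:
b(3) + d(13) → 16
16 + c(43) → 59
a(48) + 59 → 107
f(62) + e(74) → 136
107 + 136 → 243
The first pair merged (b, d) ends up deepest, at depth 4.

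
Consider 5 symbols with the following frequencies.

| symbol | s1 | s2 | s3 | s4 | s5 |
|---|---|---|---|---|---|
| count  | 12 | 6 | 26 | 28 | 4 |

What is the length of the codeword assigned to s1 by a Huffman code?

3

Repeatedly merge the two smallest:
merge s5(4) and s2(6): 10
merge 10 and s1(12): 22
merge 22 and s3(26): 48
merge s4(28) and 48: 76
s1's leaf is at depth 3, giving a 3-bit codeword.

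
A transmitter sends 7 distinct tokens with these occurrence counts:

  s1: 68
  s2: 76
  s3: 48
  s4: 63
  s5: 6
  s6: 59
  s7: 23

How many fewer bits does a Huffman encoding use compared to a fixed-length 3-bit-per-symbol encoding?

115

Fixed-length: 3 bits × 343 symbols = 1029 bits.
Huffman merges:
s5(6) + s7(23) → 29
29 + s3(48) → 77
s6(59) + s4(63) → 122
s1(68) + s2(76) → 144
77 + 122 → 199
144 + 199 → 343
Huffman total = 29 + 77 + 122 + 144 + 199 + 343 = 914 bits.
Saving = 1029 − 914 = 115 bits.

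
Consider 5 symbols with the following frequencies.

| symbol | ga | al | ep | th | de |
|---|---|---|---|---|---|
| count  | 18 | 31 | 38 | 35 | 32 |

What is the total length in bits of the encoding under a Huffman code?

357

Greedily combine the two least-frequent nodes:
merge ga(18) and al(31): 49
merge de(32) and th(35): 67
merge ep(38) and 49: 87
merge 67 and 87: 154
Total encoded bits = sum of merged weights = 49 + 67 + 87 + 154 = 357.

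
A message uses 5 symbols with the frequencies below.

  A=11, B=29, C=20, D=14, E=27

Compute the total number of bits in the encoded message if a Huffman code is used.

227

Merge the two smallest weights repeatedly:
combine A(11), D(14) → 25
combine C(20), 25 → 45
combine E(27), B(29) → 56
combine 45, 56 → 101
The encoded length is the sum of every internal node's weight: 25 + 45 + 56 + 101 = 227 bits.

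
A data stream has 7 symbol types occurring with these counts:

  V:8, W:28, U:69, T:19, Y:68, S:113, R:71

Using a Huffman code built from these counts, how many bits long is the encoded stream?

Merge the two smallest weights repeatedly:
merge V(8) and T(19): 27
merge 27 and W(28): 55
merge 55 and Y(68): 123
merge U(69) and R(71): 140
merge S(113) and 123: 236
merge 140 and 236: 376
Each symbol's bit-cost is frequency × depth; summing gives 957 bits (equivalently 27 + 55 + 123 + 140 + 236 + 376).

957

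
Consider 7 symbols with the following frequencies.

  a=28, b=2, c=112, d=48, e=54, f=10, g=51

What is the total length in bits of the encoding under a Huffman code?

Merge the two smallest weights repeatedly:
b(2) + f(10) → 12
12 + a(28) → 40
40 + d(48) → 88
g(51) + e(54) → 105
88 + 105 → 193
c(112) + 193 → 305
Total encoded bits = sum of merged weights = 12 + 40 + 88 + 105 + 193 + 305 = 743.

743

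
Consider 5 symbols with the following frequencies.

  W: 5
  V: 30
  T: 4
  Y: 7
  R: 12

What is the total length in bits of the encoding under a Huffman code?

111

Merge the two smallest weights repeatedly:
T(4) + W(5) → 9
Y(7) + 9 → 16
R(12) + 16 → 28
28 + V(30) → 58
Each symbol's bit-cost is frequency × depth; summing gives 111 bits (equivalently 9 + 16 + 28 + 58).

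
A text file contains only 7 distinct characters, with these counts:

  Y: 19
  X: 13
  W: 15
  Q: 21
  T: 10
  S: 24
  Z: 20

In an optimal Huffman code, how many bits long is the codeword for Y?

Huffman merges, smallest pair first:
merge T(10) and X(13): 23
merge W(15) and Y(19): 34
merge Z(20) and Q(21): 41
merge 23 and S(24): 47
merge 34 and 41: 75
merge 47 and 75: 122
The subtree containing Y is merged 3 times, so code length = 3.

3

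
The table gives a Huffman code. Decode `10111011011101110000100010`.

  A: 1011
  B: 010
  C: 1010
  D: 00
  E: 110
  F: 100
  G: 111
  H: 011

AAHAFDFB

Read left to right; each codeword is recognised as soon as it completes (prefix code):
  1011→A | 1011→A | 011→H | 1011→A | 100→F | 00→D | 100→F | 010→B
Decoded message: AAHAFDFB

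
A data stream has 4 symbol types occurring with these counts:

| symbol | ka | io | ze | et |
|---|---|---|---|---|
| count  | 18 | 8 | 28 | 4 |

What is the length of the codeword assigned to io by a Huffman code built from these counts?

3

Huffman merges, smallest pair first:
merge et(4) and io(8): 12
merge 12 and ka(18): 30
merge ze(28) and 30: 58
The subtree containing io is merged 3 times, so code length = 3.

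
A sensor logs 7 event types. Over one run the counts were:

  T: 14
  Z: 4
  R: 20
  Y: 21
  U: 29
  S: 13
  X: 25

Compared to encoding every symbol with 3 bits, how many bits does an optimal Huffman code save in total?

37

Fixed-length: 3 bits × 126 symbols = 378 bits.
Huffman merges:
merge Z(4) and S(13): 17
merge T(14) and 17: 31
merge R(20) and Y(21): 41
merge X(25) and U(29): 54
merge 31 and 41: 72
merge 54 and 72: 126
Huffman total = 17 + 31 + 41 + 54 + 72 + 126 = 341 bits.
Saving = 378 − 341 = 37 bits.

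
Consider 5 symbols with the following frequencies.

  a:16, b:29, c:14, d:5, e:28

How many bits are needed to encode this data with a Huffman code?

203

Greedily combine the two least-frequent nodes:
combine d(5), c(14) → 19
combine a(16), 19 → 35
combine e(28), b(29) → 57
combine 35, 57 → 92
Total encoded bits = sum of merged weights = 19 + 35 + 57 + 92 = 203.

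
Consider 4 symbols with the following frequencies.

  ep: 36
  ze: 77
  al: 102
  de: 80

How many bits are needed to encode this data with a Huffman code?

590

Build the Huffman tree bottom-up:
merge ep(36) and ze(77): 113
merge de(80) and al(102): 182
merge 113 and 182: 295
Total encoded bits = sum of merged weights = 113 + 182 + 295 = 590.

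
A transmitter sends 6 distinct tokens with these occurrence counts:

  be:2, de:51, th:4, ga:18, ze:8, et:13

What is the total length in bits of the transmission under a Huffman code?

Build the Huffman tree bottom-up:
be(2) + th(4) → 6
6 + ze(8) → 14
et(13) + 14 → 27
ga(18) + 27 → 45
45 + de(51) → 96
Each symbol's bit-cost is frequency × depth; summing gives 188 bits (equivalently 6 + 14 + 27 + 45 + 96).

188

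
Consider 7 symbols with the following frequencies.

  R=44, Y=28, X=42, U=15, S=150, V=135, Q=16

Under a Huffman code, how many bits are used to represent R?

Build the tree from the bottom:
merge U(15) and Q(16): 31
merge Y(28) and 31: 59
merge X(42) and R(44): 86
merge 59 and 86: 145
merge V(135) and 145: 280
merge S(150) and 280: 430
R's leaf is at depth 4, giving a 4-bit codeword.

4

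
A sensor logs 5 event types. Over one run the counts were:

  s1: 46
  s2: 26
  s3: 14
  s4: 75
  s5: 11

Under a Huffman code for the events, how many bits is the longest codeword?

Merge the two lowest-weight nodes at each step:
merge s5(11) and s3(14): 25
merge 25 and s2(26): 51
merge s1(46) and 51: 97
merge s4(75) and 97: 172
The first pair merged (s5, s3) ends up deepest, at depth 4.

4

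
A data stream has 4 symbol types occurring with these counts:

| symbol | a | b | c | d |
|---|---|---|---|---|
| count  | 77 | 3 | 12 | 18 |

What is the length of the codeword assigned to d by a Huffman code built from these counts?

Build the tree from the bottom:
merge b(3) and c(12): 15
merge 15 and d(18): 33
merge 33 and a(77): 110
d's leaf is at depth 2, giving a 2-bit codeword.

2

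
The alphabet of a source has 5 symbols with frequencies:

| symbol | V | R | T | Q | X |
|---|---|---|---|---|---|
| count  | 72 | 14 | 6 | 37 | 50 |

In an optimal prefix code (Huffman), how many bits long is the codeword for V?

1

Repeatedly merge the two smallest:
merge T(6) and R(14): 20
merge 20 and Q(37): 57
merge X(50) and 57: 107
merge V(72) and 107: 179
V is merged only at the final step, so code length = 1.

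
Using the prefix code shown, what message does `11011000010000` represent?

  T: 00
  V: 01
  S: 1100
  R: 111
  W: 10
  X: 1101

Read left to right; each codeword is recognised as soon as it completes (prefix code):
  1101→X | 10→W | 00→T | 01→V | 00→T | 00→T
Decoded message: XWTVTT

XWTVTT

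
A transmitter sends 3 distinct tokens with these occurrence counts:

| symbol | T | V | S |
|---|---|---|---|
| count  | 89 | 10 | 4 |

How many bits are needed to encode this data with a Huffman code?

117

Merge the two smallest weights repeatedly:
merge S(4) and V(10): 14
merge 14 and T(89): 103
The encoded length is the sum of every internal node's weight: 14 + 103 = 117 bits.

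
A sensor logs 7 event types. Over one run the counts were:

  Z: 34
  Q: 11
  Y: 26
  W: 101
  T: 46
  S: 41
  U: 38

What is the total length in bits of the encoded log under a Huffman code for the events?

781

Build the Huffman tree bottom-up:
combine Q(11), Y(26) → 37
combine Z(34), 37 → 71
combine U(38), S(41) → 79
combine T(46), 71 → 117
combine 79, W(101) → 180
combine 117, 180 → 297
The encoded length is the sum of every internal node's weight: 37 + 71 + 79 + 117 + 180 + 297 = 781 bits.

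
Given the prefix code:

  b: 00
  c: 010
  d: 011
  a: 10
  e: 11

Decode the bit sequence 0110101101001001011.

Read left to right; each codeword is recognised as soon as it completes (prefix code):
  011→d | 010→c | 11→e | 010→c | 010→c | 010→c | 11→e
Decoded message: dceccce

dceccce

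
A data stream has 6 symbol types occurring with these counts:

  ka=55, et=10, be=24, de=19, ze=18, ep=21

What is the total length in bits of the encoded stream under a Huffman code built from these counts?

Merge the two smallest weights repeatedly:
combine et(10), ze(18) → 28
combine de(19), ep(21) → 40
combine be(24), 28 → 52
combine 40, 52 → 92
combine ka(55), 92 → 147
Total encoded bits = sum of merged weights = 28 + 40 + 52 + 92 + 147 = 359.

359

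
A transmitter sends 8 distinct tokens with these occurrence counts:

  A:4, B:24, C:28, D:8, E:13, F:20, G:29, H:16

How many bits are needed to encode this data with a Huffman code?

406

Build the Huffman tree bottom-up:
combine A(4), D(8) → 12
combine 12, E(13) → 25
combine H(16), F(20) → 36
combine B(24), 25 → 49
combine C(28), G(29) → 57
combine 36, 49 → 85
combine 57, 85 → 142
Total encoded bits = sum of merged weights = 12 + 25 + 36 + 49 + 57 + 85 + 142 = 406.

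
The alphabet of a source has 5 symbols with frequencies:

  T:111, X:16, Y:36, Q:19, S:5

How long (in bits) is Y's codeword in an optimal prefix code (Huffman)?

2

Huffman merges, smallest pair first:
merge S(5) and X(16): 21
merge Q(19) and 21: 40
merge Y(36) and 40: 76
merge 76 and T(111): 187
The subtree containing Y is merged 2 times, so code length = 2.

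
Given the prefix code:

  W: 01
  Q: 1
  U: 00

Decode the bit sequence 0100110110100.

WUQQWQWU

Read left to right; each codeword is recognised as soon as it completes (prefix code):
  01→W | 00→U | 1→Q | 1→Q | 01→W | 1→Q | 01→W | 00→U
Decoded message: WUQQWQWU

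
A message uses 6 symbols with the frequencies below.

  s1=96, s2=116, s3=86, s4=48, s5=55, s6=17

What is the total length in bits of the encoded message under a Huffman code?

1021

Merge the two smallest weights repeatedly:
merge s6(17) and s4(48): 65
merge s5(55) and 65: 120
merge s3(86) and s1(96): 182
merge s2(116) and 120: 236
merge 182 and 236: 418
Each symbol's bit-cost is frequency × depth; summing gives 1021 bits (equivalently 65 + 120 + 182 + 236 + 418).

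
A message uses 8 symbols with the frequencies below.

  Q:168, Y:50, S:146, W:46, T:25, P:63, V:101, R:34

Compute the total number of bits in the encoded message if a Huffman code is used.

1740

Build the Huffman tree bottom-up:
combine T(25), R(34) → 59
combine W(46), Y(50) → 96
combine 59, P(63) → 122
combine 96, V(101) → 197
combine 122, S(146) → 268
combine Q(168), 197 → 365
combine 268, 365 → 633
The encoded length is the sum of every internal node's weight: 59 + 96 + 122 + 197 + 268 + 365 + 633 = 1740 bits.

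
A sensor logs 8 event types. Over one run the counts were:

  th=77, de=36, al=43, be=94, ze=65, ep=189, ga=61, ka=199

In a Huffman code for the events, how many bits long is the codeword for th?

Huffman merges, smallest pair first:
de(36) + al(43) → 79
ga(61) + ze(65) → 126
th(77) + 79 → 156
be(94) + 126 → 220
156 + ep(189) → 345
ka(199) + 220 → 419
345 + 419 → 764
The subtree containing th is merged 3 times, so code length = 3.

3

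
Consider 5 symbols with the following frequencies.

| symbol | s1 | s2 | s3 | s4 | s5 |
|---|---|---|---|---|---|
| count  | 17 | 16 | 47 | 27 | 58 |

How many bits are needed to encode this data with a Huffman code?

363

Merge the two smallest weights repeatedly:
s2(16) + s1(17) → 33
s4(27) + 33 → 60
s3(47) + s5(58) → 105
60 + 105 → 165
Each symbol's bit-cost is frequency × depth; summing gives 363 bits (equivalently 33 + 60 + 105 + 165).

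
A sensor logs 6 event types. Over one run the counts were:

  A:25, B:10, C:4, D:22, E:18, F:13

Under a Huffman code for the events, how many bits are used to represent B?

Huffman merges, smallest pair first:
combine C(4), B(10) → 14
combine F(13), 14 → 27
combine E(18), D(22) → 40
combine A(25), 27 → 52
combine 40, 52 → 92
B sits 4 levels below the root, so its codeword is 4 bits.

4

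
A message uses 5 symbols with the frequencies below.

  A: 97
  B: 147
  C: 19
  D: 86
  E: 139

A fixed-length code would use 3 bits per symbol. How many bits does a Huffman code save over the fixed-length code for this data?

Fixed-length: 3 bits × 488 symbols = 1464 bits.
Huffman merges:
combine C(19), D(86) → 105
combine A(97), 105 → 202
combine E(139), B(147) → 286
combine 202, 286 → 488
Huffman total = 105 + 202 + 286 + 488 = 1081 bits.
Saving = 1464 − 1081 = 383 bits.

383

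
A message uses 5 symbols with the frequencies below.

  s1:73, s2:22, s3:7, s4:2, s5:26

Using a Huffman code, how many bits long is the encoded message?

Merge the two smallest weights repeatedly:
merge s4(2) and s3(7): 9
merge 9 and s2(22): 31
merge s5(26) and 31: 57
merge 57 and s1(73): 130
Each symbol's bit-cost is frequency × depth; summing gives 227 bits (equivalently 9 + 31 + 57 + 130).

227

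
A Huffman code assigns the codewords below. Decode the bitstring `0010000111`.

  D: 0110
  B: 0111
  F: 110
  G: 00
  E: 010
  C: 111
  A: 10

GAGB

Read left to right; each codeword is recognised as soon as it completes (prefix code):
  00→G | 10→A | 00→G | 0111→B
Decoded message: GAGB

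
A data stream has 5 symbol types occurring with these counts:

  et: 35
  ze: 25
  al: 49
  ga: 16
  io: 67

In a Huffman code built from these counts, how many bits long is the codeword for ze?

3

Build the tree from the bottom:
combine ga(16), ze(25) → 41
combine et(35), 41 → 76
combine al(49), io(67) → 116
combine 76, 116 → 192
ze's leaf is at depth 3, giving a 3-bit codeword.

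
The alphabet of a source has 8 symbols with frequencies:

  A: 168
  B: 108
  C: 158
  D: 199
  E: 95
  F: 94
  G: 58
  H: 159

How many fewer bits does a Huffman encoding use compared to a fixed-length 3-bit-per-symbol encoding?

47

Fixed-length: 3 bits × 1039 symbols = 3117 bits.
Huffman merges:
G(58) + F(94) → 152
E(95) + B(108) → 203
152 + C(158) → 310
H(159) + A(168) → 327
D(199) + 203 → 402
310 + 327 → 637
402 + 637 → 1039
Huffman total = 152 + 203 + 310 + 327 + 402 + 637 + 1039 = 3070 bits.
Saving = 3117 − 3070 = 47 bits.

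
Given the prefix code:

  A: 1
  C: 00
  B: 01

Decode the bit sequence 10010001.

ACACB

Read left to right; each codeword is recognised as soon as it completes (prefix code):
  1→A | 00→C | 1→A | 00→C | 01→B
Decoded message: ACACB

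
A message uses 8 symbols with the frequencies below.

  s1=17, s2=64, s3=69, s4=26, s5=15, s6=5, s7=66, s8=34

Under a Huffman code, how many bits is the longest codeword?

5

Merge the two lowest-weight nodes at each step:
merge s6(5) and s5(15): 20
merge s1(17) and 20: 37
merge s4(26) and s8(34): 60
merge 37 and 60: 97
merge s2(64) and s7(66): 130
merge s3(69) and 97: 166
merge 130 and 166: 296
The first pair merged (s6, s5) ends up deepest, at depth 5.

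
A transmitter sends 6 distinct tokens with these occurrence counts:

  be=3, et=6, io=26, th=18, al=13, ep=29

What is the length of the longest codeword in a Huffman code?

Merge the two lowest-weight nodes at each step:
be(3) + et(6) → 9
9 + al(13) → 22
th(18) + 22 → 40
io(26) + ep(29) → 55
40 + 55 → 95
The first pair merged (be, et) ends up deepest, at depth 4.

4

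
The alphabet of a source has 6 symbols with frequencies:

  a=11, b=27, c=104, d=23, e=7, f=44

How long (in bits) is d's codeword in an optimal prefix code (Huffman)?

4

Huffman merges, smallest pair first:
merge e(7) and a(11): 18
merge 18 and d(23): 41
merge b(27) and 41: 68
merge f(44) and 68: 112
merge c(104) and 112: 216
d sits 4 levels below the root, so its codeword is 4 bits.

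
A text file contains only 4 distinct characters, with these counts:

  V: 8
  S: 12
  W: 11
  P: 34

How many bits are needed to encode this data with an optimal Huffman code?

115

Greedily combine the two least-frequent nodes:
merge V(8) and W(11): 19
merge S(12) and 19: 31
merge 31 and P(34): 65
The encoded length is the sum of every internal node's weight: 19 + 31 + 65 = 115 bits.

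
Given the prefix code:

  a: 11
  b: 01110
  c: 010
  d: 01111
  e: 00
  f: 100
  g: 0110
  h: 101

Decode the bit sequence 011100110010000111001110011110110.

Read left to right; each codeword is recognised as soon as it completes (prefix code):
  01110→b | 0110→g | 010→c | 00→e | 01110→b | 01110→b | 01111→d | 0110→g
Decoded message: bgcebbdg

bgcebbdg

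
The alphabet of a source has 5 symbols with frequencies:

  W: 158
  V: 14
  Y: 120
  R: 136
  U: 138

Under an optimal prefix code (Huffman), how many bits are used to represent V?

Build the tree from the bottom:
V(14) + Y(120) → 134
134 + R(136) → 270
U(138) + W(158) → 296
270 + 296 → 566
V sits 3 levels below the root, so its codeword is 3 bits.

3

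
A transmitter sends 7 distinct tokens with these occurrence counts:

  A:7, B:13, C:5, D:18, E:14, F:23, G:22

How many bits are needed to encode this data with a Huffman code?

273

Greedily combine the two least-frequent nodes:
C(5) + A(7) → 12
12 + B(13) → 25
E(14) + D(18) → 32
G(22) + F(23) → 45
25 + 32 → 57
45 + 57 → 102
Each symbol's bit-cost is frequency × depth; summing gives 273 bits (equivalently 12 + 25 + 32 + 45 + 57 + 102).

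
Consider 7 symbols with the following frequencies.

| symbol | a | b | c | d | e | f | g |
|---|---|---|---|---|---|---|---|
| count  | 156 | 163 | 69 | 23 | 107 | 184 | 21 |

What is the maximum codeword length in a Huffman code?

5

Merge the two lowest-weight nodes at each step:
g(21) + d(23) → 44
44 + c(69) → 113
e(107) + 113 → 220
a(156) + b(163) → 319
f(184) + 220 → 404
319 + 404 → 723
The first pair merged (g, d) ends up deepest, at depth 5.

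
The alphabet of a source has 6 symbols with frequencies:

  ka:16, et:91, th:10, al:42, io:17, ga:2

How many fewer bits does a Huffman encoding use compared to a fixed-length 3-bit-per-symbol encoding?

184

Fixed-length: 3 bits × 178 symbols = 534 bits.
Huffman merges:
ga(2) + th(10) → 12
12 + ka(16) → 28
io(17) + 28 → 45
al(42) + 45 → 87
87 + et(91) → 178
Huffman total = 12 + 28 + 45 + 87 + 178 = 350 bits.
Saving = 534 − 350 = 184 bits.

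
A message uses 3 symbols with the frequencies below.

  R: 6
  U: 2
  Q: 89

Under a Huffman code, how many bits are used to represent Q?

1

Build the tree from the bottom:
combine U(2), R(6) → 8
combine 8, Q(89) → 97
Q is merged only at the final step, so code length = 1.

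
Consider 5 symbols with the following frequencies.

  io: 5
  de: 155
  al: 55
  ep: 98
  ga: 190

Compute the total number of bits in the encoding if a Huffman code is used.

Greedily combine the two least-frequent nodes:
merge io(5) and al(55): 60
merge 60 and ep(98): 158
merge de(155) and 158: 313
merge ga(190) and 313: 503
Total encoded bits = sum of merged weights = 60 + 158 + 313 + 503 = 1034.

1034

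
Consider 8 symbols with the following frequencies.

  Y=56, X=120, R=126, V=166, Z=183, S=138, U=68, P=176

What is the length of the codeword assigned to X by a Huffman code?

3

Build the tree from the bottom:
Y(56) + U(68) → 124
X(120) + 124 → 244
R(126) + S(138) → 264
V(166) + P(176) → 342
Z(183) + 244 → 427
264 + 342 → 606
427 + 606 → 1033
The subtree containing X is merged 3 times, so code length = 3.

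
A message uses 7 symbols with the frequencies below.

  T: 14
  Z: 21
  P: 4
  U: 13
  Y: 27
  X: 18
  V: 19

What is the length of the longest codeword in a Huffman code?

4

Merge the two lowest-weight nodes at each step:
merge P(4) and U(13): 17
merge T(14) and 17: 31
merge X(18) and V(19): 37
merge Z(21) and Y(27): 48
merge 31 and 37: 68
merge 48 and 68: 116
The rarest symbols sit at the bottom; the longest codeword is 4 bits.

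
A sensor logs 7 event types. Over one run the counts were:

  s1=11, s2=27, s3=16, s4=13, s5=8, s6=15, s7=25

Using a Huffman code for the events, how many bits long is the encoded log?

Build the Huffman tree bottom-up:
s5(8) + s1(11) → 19
s4(13) + s6(15) → 28
s3(16) + 19 → 35
s7(25) + s2(27) → 52
28 + 35 → 63
52 + 63 → 115
Each symbol's bit-cost is frequency × depth; summing gives 312 bits (equivalently 19 + 28 + 35 + 52 + 63 + 115).

312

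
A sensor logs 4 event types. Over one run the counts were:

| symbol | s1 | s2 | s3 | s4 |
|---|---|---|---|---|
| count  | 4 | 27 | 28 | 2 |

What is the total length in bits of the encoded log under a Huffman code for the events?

Merge the two smallest weights repeatedly:
combine s4(2), s1(4) → 6
combine 6, s2(27) → 33
combine s3(28), 33 → 61
Each symbol's bit-cost is frequency × depth; summing gives 100 bits (equivalently 6 + 33 + 61).

100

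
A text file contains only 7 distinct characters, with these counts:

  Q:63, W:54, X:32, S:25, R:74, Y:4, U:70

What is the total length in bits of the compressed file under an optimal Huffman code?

Build the Huffman tree bottom-up:
combine Y(4), S(25) → 29
combine 29, X(32) → 61
combine W(54), 61 → 115
combine Q(63), U(70) → 133
combine R(74), 115 → 189
combine 133, 189 → 322
The encoded length is the sum of every internal node's weight: 29 + 61 + 115 + 133 + 189 + 322 = 849 bits.

849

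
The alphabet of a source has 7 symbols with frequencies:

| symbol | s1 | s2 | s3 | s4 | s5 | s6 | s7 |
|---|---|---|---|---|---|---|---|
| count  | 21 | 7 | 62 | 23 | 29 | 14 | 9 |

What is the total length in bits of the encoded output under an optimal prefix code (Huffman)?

Greedily combine the two least-frequent nodes:
s2(7) + s7(9) → 16
s6(14) + 16 → 30
s1(21) + s4(23) → 44
s5(29) + 30 → 59
44 + 59 → 103
s3(62) + 103 → 165
Each symbol's bit-cost is frequency × depth; summing gives 417 bits (equivalently 16 + 30 + 44 + 59 + 103 + 165).

417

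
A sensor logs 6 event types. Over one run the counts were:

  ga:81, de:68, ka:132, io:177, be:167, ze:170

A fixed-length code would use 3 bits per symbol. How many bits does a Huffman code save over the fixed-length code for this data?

365

Fixed-length: 3 bits × 795 symbols = 2385 bits.
Huffman merges:
combine de(68), ga(81) → 149
combine ka(132), 149 → 281
combine be(167), ze(170) → 337
combine io(177), 281 → 458
combine 337, 458 → 795
Huffman total = 149 + 281 + 337 + 458 + 795 = 2020 bits.
Saving = 2385 − 2020 = 365 bits.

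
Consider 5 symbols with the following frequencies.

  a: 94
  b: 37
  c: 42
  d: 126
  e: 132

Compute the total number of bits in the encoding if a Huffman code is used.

941

Merge the two smallest weights repeatedly:
merge b(37) and c(42): 79
merge 79 and a(94): 173
merge d(126) and e(132): 258
merge 173 and 258: 431
Each symbol's bit-cost is frequency × depth; summing gives 941 bits (equivalently 79 + 173 + 258 + 431).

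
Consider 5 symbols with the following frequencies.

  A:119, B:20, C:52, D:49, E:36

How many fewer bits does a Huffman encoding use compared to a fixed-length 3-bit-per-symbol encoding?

238

Fixed-length: 3 bits × 276 symbols = 828 bits.
Huffman merges:
B(20) + E(36) → 56
D(49) + C(52) → 101
56 + 101 → 157
A(119) + 157 → 276
Huffman total = 56 + 101 + 157 + 276 = 590 bits.
Saving = 828 − 590 = 238 bits.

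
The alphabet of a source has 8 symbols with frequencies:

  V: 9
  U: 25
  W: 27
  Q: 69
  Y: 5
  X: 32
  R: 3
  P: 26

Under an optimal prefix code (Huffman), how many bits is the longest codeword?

Merge the two lowest-weight nodes at each step:
merge R(3) and Y(5): 8
merge 8 and V(9): 17
merge 17 and U(25): 42
merge P(26) and W(27): 53
merge X(32) and 42: 74
merge 53 and Q(69): 122
merge 74 and 122: 196
The first pair merged (R, Y) ends up deepest, at depth 5.

5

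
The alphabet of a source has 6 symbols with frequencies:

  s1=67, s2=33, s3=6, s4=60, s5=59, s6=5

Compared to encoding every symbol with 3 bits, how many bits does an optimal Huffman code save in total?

175

Fixed-length: 3 bits × 230 symbols = 690 bits.
Huffman merges:
merge s6(5) and s3(6): 11
merge 11 and s2(33): 44
merge 44 and s5(59): 103
merge s4(60) and s1(67): 127
merge 103 and 127: 230
Huffman total = 11 + 44 + 103 + 127 + 230 = 515 bits.
Saving = 690 − 515 = 175 bits.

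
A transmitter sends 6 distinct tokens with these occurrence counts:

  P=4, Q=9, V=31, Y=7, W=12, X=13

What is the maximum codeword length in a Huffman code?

Merge the two lowest-weight nodes at each step:
merge P(4) and Y(7): 11
merge Q(9) and 11: 20
merge W(12) and X(13): 25
merge 20 and 25: 45
merge V(31) and 45: 76
The rarest symbols sit at the bottom; the longest codeword is 4 bits.

4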